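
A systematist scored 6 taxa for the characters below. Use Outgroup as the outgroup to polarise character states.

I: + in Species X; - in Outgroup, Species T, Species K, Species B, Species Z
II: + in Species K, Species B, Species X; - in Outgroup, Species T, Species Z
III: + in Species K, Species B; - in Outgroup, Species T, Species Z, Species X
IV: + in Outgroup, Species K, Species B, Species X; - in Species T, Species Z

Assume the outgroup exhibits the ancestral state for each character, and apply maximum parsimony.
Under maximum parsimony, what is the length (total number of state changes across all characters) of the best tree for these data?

4

Character polarity is set by the outgroup: the derived state is whichever differs from the outgroup's state, so for IV the derived state is '-', and for the remaining characters it is '+'.
I (derived state '+') is unique to Species X (autapomorphy; uninformative for grouping).
II (derived state '+') is shared by Species B, Species K, and Species X — a synapomorphy uniting that clade.
III (derived state '+') is shared by Species B and Species K — a synapomorphy uniting that clade.
IV (derived state '-') is shared by Species T and Species Z — a synapomorphy uniting that clade.
Most parsimonious ingroup topology: ((Species T,Species Z),((Species K,Species B),Species X)).
Changes per character on this tree: I: 1; II: 1; III: 1; IV: 1.
Total = 4.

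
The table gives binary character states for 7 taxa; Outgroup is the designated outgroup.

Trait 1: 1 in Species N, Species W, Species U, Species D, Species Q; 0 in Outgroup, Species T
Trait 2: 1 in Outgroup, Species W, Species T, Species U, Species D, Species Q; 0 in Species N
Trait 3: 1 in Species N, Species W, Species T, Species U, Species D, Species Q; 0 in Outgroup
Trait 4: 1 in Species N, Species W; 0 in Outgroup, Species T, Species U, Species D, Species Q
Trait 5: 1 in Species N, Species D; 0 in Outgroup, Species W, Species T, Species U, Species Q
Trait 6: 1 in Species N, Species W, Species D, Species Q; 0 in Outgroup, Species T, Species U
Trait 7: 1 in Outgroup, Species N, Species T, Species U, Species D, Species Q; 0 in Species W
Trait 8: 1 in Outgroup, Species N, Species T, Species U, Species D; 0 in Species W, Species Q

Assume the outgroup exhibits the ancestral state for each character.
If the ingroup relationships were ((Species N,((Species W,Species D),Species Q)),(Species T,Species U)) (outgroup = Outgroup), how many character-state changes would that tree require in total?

12

Map each character onto ((Species N,((Species W,Species D),Species Q)),(Species T,Species U)) (rooted by Outgroup) and count the minimum state changes it requires (Fitch parsimony):
Trait 1: 2; Trait 2: 1; Trait 3: 1; Trait 4: 2; Trait 5: 2; Trait 6: 1; Trait 7: 1; Trait 8: 2.
Total tree length = 12.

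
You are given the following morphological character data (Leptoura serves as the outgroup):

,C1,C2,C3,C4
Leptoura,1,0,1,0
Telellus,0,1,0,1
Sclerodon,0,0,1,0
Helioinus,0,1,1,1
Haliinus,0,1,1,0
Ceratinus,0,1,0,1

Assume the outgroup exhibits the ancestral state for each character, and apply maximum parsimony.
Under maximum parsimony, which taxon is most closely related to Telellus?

Character polarity is set by the outgroup: the derived state is whichever differs from the outgroup's state, so for C1, C3 the derived state is '0', and for the remaining characters it is '1'.
C1 (derived state '0') is shared by all ingroup taxa — unites the whole ingroup.
C2 (derived state '1') is shared by Ceratinus, Haliinus, Helioinus, and Telellus — a synapomorphy uniting that clade.
Only Ceratinus and Telellus show the derived state '0' for C3, supporting them as a clade.
C4: derived state '1' in Ceratinus, Helioinus, and Telellus only — synapomorphy for {Ceratinus, Helioinus, Telellus}.
Most parsimonious ingroup topology: ((((Telellus,Ceratinus),Helioinus),Haliinus),Sclerodon).
Telellus and Ceratinus form a cherry on this tree, so they are sister taxa.

Ceratinus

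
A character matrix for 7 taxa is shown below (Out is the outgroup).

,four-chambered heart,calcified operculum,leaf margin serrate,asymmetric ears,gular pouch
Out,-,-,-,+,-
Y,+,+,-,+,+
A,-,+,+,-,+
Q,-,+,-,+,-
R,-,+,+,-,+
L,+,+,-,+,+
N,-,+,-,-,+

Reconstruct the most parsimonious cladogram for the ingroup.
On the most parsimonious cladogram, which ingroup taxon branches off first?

Q

Character polarity is set by the outgroup: the derived state is whichever differs from the outgroup's state, so for asymmetric ears the derived state is '-', and for the remaining characters it is '+'.
four-chambered heart: derived state '+' in L and Y only — synapomorphy for {L, Y}.
All ingroup taxa share the derived state '+' for calcified operculum; it defines the ingroup but does not resolve relationships within it.
leaf margin serrate: derived state '+' in A and R only — synapomorphy for {A, R}.
Only A, N, and R show the derived state '-' for asymmetric ears, supporting them as a clade.
gular pouch (derived state '+') is shared by A, L, N, R, and Y — a synapomorphy uniting that clade.
Most parsimonious ingroup topology: (((Y,L),((A,R),N)),Q).
Q is sister to the clade containing all other ingroup taxa, so it is the earliest-diverging (most basal) ingroup lineage.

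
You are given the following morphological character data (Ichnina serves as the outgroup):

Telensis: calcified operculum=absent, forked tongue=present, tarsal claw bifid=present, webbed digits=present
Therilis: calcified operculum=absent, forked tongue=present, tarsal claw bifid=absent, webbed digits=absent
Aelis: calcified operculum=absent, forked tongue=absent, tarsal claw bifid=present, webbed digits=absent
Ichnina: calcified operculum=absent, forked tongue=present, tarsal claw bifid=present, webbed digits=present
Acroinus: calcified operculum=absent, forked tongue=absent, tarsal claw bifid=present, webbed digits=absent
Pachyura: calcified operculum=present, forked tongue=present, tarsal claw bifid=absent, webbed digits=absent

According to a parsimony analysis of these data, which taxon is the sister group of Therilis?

Character polarity is set by the outgroup: the derived state is whichever differs from the outgroup's state, so for forked tongue, tarsal claw bifid, webbed digits the derived state is 'absent', and for the remaining characters it is 'present'.
calcified operculum: derived state 'present' in Pachyura only — an autapomorphy, so it tells us nothing about relationships among taxa.
Only Acroinus and Aelis show the derived state 'absent' for forked tongue, supporting them as a clade.
tarsal claw bifid (derived state 'absent') is shared by Pachyura and Therilis — a synapomorphy uniting that clade.
webbed digits: derived state 'absent' in Acroinus, Aelis, Pachyura, and Therilis only — synapomorphy for {Acroinus, Aelis, Pachyura, Therilis}.
Most parsimonious ingroup topology: (((Pachyura,Therilis),(Aelis,Acroinus)),Telensis).
Therilis and Pachyura form a cherry on this tree, so they are sister taxa.

Pachyura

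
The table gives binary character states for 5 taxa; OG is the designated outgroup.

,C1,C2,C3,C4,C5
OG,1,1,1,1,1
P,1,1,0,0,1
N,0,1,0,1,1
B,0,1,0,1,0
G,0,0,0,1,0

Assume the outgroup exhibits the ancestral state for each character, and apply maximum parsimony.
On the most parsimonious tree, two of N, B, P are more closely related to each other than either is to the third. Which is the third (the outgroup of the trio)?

The outgroup has state '1' for every character, so '0' is the derived state throughout.
C1: derived state '0' in B, G, and N only — synapomorphy for {B, G, N}.
C2 (derived state '0') is unique to G (autapomorphy; uninformative for grouping).
All ingroup taxa share the derived state '0' for C3; it defines the ingroup but does not resolve relationships within it.
C4 (derived state '0') is unique to P (autapomorphy; uninformative for grouping).
Only B and G show the derived state '0' for C5, supporting them as a clade.
Most parsimonious ingroup topology: (P,(N,(B,G))).
N and B share a more recent common ancestor with each other than either does with P, so P is the least closely related of the three.

P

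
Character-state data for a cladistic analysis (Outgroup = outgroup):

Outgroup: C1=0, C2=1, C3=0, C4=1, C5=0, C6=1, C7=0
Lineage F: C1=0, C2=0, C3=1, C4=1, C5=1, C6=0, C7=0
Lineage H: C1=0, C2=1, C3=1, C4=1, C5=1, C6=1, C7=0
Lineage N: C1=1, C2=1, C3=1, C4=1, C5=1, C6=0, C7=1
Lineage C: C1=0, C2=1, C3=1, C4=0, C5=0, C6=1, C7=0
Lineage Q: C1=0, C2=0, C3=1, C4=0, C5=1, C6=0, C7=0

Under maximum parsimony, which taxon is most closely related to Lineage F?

Lineage Q

Character polarity is set by the outgroup: the derived state is whichever differs from the outgroup's state, so for C2, C4, C6 the derived state is '0', and for the remaining characters it is '1'.
C1 (derived state '1') is unique to Lineage N (autapomorphy; uninformative for grouping).
Only Lineage F and Lineage Q show the derived state '0' for C2, supporting them as a clade.
All ingroup taxa share the derived state '1' for C3; it defines the ingroup but does not resolve relationships within it.
C4 (state '0') occurs in Lineage C and Lineage Q but conflicts with the nesting implied by the other characters — most parsimoniously interpreted as homoplasy.
C5 (derived state '1') is shared by Lineage F, Lineage H, Lineage N, and Lineage Q — a synapomorphy uniting that clade.
C6 (derived state '0') is shared by Lineage F, Lineage N, and Lineage Q — a synapomorphy uniting that clade.
C7: derived state '1' in Lineage N only — an autapomorphy, so it tells us nothing about relationships among taxa.
Most parsimonious ingroup topology: ((((Lineage F,Lineage Q),Lineage N),Lineage H),Lineage C).
Lineage F and Lineage Q form a cherry on this tree, so they are sister taxa.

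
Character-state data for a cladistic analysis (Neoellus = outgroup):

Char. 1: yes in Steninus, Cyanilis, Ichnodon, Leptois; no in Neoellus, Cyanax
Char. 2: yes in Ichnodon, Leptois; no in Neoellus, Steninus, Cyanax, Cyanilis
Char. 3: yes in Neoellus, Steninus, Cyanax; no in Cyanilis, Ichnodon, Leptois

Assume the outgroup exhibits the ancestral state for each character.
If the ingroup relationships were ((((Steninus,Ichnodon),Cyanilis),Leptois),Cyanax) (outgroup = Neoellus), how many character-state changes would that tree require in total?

Map each character onto ((((Steninus,Ichnodon),Cyanilis),Leptois),Cyanax) (rooted by Neoellus) and count the minimum state changes it requires (Fitch parsimony):
Char. 1: 1; Char. 2: 2; Char. 3: 2.
Total tree length = 5.

5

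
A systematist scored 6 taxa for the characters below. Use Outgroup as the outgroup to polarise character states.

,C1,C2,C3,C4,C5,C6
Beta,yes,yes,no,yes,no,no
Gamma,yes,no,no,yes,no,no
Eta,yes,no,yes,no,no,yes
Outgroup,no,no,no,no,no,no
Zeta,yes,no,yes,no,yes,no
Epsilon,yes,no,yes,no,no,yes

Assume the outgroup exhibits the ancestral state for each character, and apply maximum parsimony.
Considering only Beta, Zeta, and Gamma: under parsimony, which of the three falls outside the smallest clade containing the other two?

The outgroup has state 'no' for every character, so 'yes' is the derived state throughout.
C1 (derived state 'yes') is shared by all ingroup taxa — unites the whole ingroup.
C2 (derived state 'yes') is unique to Beta (autapomorphy; uninformative for grouping).
C3: derived state 'yes' in Epsilon, Eta, and Zeta only — synapomorphy for {Epsilon, Eta, Zeta}.
C4 (derived state 'yes') is shared by Beta and Gamma — a synapomorphy uniting that clade.
C5: derived state 'yes' in Zeta only — an autapomorphy, so it tells us nothing about relationships among taxa.
C6 (derived state 'yes') is shared by Epsilon and Eta — a synapomorphy uniting that clade.
Most parsimonious ingroup topology: ((Zeta,(Eta,Epsilon)),(Beta,Gamma)).
Beta and Gamma share a more recent common ancestor with each other than either does with Zeta, so Zeta is the least closely related of the three.

Zeta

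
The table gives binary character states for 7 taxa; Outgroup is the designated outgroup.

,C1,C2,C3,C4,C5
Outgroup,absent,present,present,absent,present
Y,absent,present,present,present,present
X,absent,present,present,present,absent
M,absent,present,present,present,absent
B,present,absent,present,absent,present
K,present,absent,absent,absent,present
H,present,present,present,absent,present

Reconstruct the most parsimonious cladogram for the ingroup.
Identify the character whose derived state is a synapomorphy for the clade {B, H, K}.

Character polarity is set by the outgroup: the derived state is whichever differs from the outgroup's state, so for C2, C3, C5 the derived state is 'absent', and for the remaining characters it is 'present'.
Only B, H, and K show the derived state 'present' for C1, supporting them as a clade.
C2: derived state 'absent' in B and K only — synapomorphy for {B, K}.
C3 (derived state 'absent') is unique to K (autapomorphy; uninformative for grouping).
C4 (derived state 'present') is shared by M, X, and Y — a synapomorphy uniting that clade.
C5 (derived state 'absent') is shared by M and X — a synapomorphy uniting that clade.
Most parsimonious ingroup topology: ((Y,(X,M)),((B,K),H)).
The clade {B, H, K} is supported by C1: its derived state 'present' occurs in exactly those taxa and in no other taxon (including the outgroup).

C1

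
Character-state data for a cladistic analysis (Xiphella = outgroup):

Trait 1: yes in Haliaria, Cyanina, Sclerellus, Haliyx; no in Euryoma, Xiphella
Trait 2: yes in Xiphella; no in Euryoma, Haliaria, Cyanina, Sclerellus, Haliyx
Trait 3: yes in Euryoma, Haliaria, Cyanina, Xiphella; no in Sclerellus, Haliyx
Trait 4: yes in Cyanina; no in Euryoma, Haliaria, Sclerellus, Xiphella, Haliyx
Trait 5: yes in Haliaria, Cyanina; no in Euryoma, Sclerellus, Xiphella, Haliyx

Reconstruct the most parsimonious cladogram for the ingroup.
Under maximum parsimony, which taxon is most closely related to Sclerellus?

Character polarity is set by the outgroup: the derived state is whichever differs from the outgroup's state, so for Trait 2, Trait 3 the derived state is 'no', and for the remaining characters it is 'yes'.
Trait 1 (derived state 'yes') is shared by Cyanina, Haliaria, Haliyx, and Sclerellus — a synapomorphy uniting that clade.
All ingroup taxa share the derived state 'no' for Trait 2; it defines the ingroup but does not resolve relationships within it.
Only Haliyx and Sclerellus show the derived state 'no' for Trait 3, supporting them as a clade.
Trait 4: derived state 'yes' in Cyanina only — an autapomorphy, so it tells us nothing about relationships among taxa.
Trait 5: derived state 'yes' in Cyanina and Haliaria only — synapomorphy for {Cyanina, Haliaria}.
Most parsimonious ingroup topology: (Euryoma,((Cyanina,Haliaria),(Haliyx,Sclerellus))).
Sclerellus and Haliyx form a cherry on this tree, so they are sister taxa.

Haliyx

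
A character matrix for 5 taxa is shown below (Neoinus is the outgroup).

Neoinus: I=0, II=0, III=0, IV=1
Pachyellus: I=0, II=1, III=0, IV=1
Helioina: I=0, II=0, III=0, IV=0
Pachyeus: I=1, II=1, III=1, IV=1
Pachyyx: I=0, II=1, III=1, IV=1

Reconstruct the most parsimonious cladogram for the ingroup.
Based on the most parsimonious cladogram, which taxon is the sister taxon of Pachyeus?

Character polarity is set by the outgroup: the derived state is whichever differs from the outgroup's state, so for IV the derived state is '0', and for the remaining characters it is '1'.
I (derived state '1') is unique to Pachyeus (autapomorphy; uninformative for grouping).
II: derived state '1' in Pachyellus, Pachyeus, and Pachyyx only — synapomorphy for {Pachyellus, Pachyeus, Pachyyx}.
III (derived state '1') is shared by Pachyeus and Pachyyx — a synapomorphy uniting that clade.
IV (derived state '0') is unique to Helioina (autapomorphy; uninformative for grouping).
Most parsimonious ingroup topology: ((Pachyellus,(Pachyeus,Pachyyx)),Helioina).
Pachyeus and Pachyyx form a cherry on this tree, so they are sister taxa.

Pachyyx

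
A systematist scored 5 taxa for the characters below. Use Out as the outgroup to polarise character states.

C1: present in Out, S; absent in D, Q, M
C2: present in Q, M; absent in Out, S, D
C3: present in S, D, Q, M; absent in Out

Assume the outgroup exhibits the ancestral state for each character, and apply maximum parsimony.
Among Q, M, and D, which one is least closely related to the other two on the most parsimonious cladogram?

Character polarity is set by the outgroup: the derived state is whichever differs from the outgroup's state, so for C1 the derived state is 'absent', and for the remaining characters it is 'present'.
C1: derived state 'absent' in D, M, and Q only — synapomorphy for {D, M, Q}.
Only M and Q show the derived state 'present' for C2, supporting them as a clade.
C3 (derived state 'present') is shared by all ingroup taxa — unites the whole ingroup.
Most parsimonious ingroup topology: (S,(D,(Q,M))).
M and Q share a more recent common ancestor with each other than either does with D, so D is the least closely related of the three.

D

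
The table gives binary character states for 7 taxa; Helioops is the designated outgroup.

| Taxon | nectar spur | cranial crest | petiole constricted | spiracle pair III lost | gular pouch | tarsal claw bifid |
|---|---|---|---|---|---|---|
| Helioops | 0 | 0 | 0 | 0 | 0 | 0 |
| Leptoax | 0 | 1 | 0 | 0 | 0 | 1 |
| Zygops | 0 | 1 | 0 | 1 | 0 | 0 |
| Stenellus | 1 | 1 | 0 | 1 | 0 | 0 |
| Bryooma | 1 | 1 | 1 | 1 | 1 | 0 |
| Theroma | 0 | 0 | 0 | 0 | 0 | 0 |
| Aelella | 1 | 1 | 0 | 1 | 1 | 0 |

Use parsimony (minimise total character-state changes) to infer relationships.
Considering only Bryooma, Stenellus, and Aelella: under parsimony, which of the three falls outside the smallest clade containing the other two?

Stenellus

The outgroup has state '0' for every character, so '1' is the derived state throughout.
nectar spur: derived state '1' in Aelella, Bryooma, and Stenellus only — synapomorphy for {Aelella, Bryooma, Stenellus}.
Only Aelella, Bryooma, Leptoax, Stenellus, and Zygops show the derived state '1' for cranial crest, supporting them as a clade.
petiole constricted: derived state '1' in Bryooma only — an autapomorphy, so it tells us nothing about relationships among taxa.
Only Aelella, Bryooma, Stenellus, and Zygops show the derived state '1' for spiracle pair III lost, supporting them as a clade.
gular pouch (derived state '1') is shared by Aelella and Bryooma — a synapomorphy uniting that clade.
tarsal claw bifid (derived state '1') is unique to Leptoax (autapomorphy; uninformative for grouping).
Most parsimonious ingroup topology: ((Leptoax,(Zygops,(Stenellus,(Bryooma,Aelella)))),Theroma).
Aelella and Bryooma share a more recent common ancestor with each other than either does with Stenellus, so Stenellus is the least closely related of the three.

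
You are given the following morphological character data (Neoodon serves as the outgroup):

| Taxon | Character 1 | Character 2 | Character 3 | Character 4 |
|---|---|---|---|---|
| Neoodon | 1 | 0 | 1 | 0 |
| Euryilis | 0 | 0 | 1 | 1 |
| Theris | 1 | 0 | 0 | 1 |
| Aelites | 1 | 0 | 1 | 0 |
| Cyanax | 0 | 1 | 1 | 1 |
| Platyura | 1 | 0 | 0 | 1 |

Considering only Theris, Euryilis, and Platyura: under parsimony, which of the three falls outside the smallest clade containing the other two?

Euryilis

Character polarity is set by the outgroup: the derived state is whichever differs from the outgroup's state, so for Character 1, Character 3 the derived state is '0', and for the remaining characters it is '1'.
Only Cyanax and Euryilis show the derived state '0' for Character 1, supporting them as a clade.
Character 2: derived state '1' in Cyanax only — an autapomorphy, so it tells us nothing about relationships among taxa.
Character 3 (derived state '0') is shared by Platyura and Theris — a synapomorphy uniting that clade.
Character 4 (derived state '1') is shared by Cyanax, Euryilis, Platyura, and Theris — a synapomorphy uniting that clade.
Most parsimonious ingroup topology: (((Euryilis,Cyanax),(Theris,Platyura)),Aelites).
Platyura and Theris share a more recent common ancestor with each other than either does with Euryilis, so Euryilis is the least closely related of the three.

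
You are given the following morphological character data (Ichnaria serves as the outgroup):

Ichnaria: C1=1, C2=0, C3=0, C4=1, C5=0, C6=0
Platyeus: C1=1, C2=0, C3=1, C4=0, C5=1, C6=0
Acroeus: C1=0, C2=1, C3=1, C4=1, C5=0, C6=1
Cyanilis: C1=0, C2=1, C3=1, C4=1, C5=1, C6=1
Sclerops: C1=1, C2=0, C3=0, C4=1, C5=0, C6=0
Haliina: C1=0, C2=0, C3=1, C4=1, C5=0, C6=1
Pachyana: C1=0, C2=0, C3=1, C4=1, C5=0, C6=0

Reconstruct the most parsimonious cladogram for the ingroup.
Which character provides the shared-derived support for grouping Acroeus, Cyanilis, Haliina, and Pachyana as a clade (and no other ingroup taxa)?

Character polarity is set by the outgroup: the derived state is whichever differs from the outgroup's state, so for C1, C4 the derived state is '0', and for the remaining characters it is '1'.
Only Acroeus, Cyanilis, Haliina, and Pachyana show the derived state '0' for C1, supporting them as a clade.
C2 (derived state '1') is shared by Acroeus and Cyanilis — a synapomorphy uniting that clade.
C3: derived state '1' in Acroeus, Cyanilis, Haliina, Pachyana, and Platyeus only — synapomorphy for {Acroeus, Cyanilis, Haliina, Pachyana, Platyeus}.
C4 (derived state '0') is unique to Platyeus (autapomorphy; uninformative for grouping).
C5 (state '1') occurs in Cyanilis and Platyeus but conflicts with the nesting implied by the other characters — most parsimoniously interpreted as homoplasy.
Only Acroeus, Cyanilis, and Haliina show the derived state '1' for C6, supporting them as a clade.
Most parsimonious ingroup topology: ((Platyeus,(((Acroeus,Cyanilis),Haliina),Pachyana)),Sclerops).
The clade {Acroeus, Cyanilis, Haliina, Pachyana} is supported by C1: its derived state '0' occurs in exactly those taxa and in no other taxon (including the outgroup).

C1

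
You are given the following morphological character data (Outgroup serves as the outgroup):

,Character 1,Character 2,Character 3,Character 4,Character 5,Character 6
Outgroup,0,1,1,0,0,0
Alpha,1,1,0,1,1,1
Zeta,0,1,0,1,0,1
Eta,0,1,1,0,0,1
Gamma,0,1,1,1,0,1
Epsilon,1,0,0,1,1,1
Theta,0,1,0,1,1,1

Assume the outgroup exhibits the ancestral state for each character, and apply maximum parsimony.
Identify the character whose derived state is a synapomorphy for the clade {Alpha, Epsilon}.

Character polarity is set by the outgroup: the derived state is whichever differs from the outgroup's state, so for Character 2, Character 3 the derived state is '0', and for the remaining characters it is '1'.
Character 1 (derived state '1') is shared by Alpha and Epsilon — a synapomorphy uniting that clade.
Character 2: derived state '0' in Epsilon only — an autapomorphy, so it tells us nothing about relationships among taxa.
Character 3: derived state '0' in Alpha, Epsilon, Theta, and Zeta only — synapomorphy for {Alpha, Epsilon, Theta, Zeta}.
Character 4: derived state '1' in Alpha, Epsilon, Gamma, Theta, and Zeta only — synapomorphy for {Alpha, Epsilon, Gamma, Theta, Zeta}.
Character 5 (derived state '1') is shared by Alpha, Epsilon, and Theta — a synapomorphy uniting that clade.
Character 6 (derived state '1') is shared by all ingroup taxa — unites the whole ingroup.
Most parsimonious ingroup topology: (((((Alpha,Epsilon),Theta),Zeta),Gamma),Eta).
The clade {Alpha, Epsilon} is supported by Character 1: its derived state '1' occurs in exactly those taxa and in no other taxon (including the outgroup).

Character 1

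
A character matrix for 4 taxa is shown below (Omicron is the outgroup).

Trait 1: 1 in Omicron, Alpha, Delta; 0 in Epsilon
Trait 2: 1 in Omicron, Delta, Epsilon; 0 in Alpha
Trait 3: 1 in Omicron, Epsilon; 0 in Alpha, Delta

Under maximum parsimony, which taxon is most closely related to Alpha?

The outgroup has state '1' for every character, so '0' is the derived state throughout.
Trait 1: derived state '0' in Epsilon only — an autapomorphy, so it tells us nothing about relationships among taxa.
Trait 2 (derived state '0') is unique to Alpha (autapomorphy; uninformative for grouping).
Trait 3 (derived state '0') is shared by Alpha and Delta — a synapomorphy uniting that clade.
Most parsimonious ingroup topology: ((Alpha,Delta),Epsilon).
Alpha and Delta form a cherry on this tree, so they are sister taxa.

Delta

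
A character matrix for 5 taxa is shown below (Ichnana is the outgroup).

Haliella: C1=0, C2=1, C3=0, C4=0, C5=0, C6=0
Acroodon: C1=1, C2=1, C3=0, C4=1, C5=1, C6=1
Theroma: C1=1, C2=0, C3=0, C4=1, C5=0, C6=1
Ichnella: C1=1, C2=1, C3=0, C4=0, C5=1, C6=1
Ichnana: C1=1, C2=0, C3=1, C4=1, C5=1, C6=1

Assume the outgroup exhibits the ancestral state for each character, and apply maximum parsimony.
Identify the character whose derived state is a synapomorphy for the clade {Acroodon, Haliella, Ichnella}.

Character polarity is set by the outgroup: the derived state is whichever differs from the outgroup's state, so for C1, C3, C4, C5, C6 the derived state is '0', and for the remaining characters it is '1'.
C1 (derived state '0') is unique to Haliella (autapomorphy; uninformative for grouping).
C2 (derived state '1') is shared by Acroodon, Haliella, and Ichnella — a synapomorphy uniting that clade.
All ingroup taxa share the derived state '0' for C3; it defines the ingroup but does not resolve relationships within it.
Only Haliella and Ichnella show the derived state '0' for C4, supporting them as a clade.
C5 groups Haliella and Theroma, which is incompatible with the clades supported by the remaining characters; treating it as convergent (homoplasy) costs fewer steps than any alternative tree.
C6: derived state '0' in Haliella only — an autapomorphy, so it tells us nothing about relationships among taxa.
Most parsimonious ingroup topology: (((Ichnella,Haliella),Acroodon),Theroma).
The clade {Acroodon, Haliella, Ichnella} is supported by C2: its derived state '1' occurs in exactly those taxa and in no other taxon (including the outgroup).

C2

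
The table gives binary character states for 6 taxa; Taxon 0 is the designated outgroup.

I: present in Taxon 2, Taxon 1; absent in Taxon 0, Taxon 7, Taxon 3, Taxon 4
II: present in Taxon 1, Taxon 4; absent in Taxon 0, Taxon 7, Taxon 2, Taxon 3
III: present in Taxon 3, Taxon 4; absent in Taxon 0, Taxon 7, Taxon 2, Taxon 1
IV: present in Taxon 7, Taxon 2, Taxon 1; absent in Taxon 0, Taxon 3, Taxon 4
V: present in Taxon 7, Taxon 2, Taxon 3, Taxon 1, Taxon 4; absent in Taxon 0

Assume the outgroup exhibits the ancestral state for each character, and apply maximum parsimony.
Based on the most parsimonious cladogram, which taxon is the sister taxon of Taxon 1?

Taxon 2

The outgroup has state 'absent' for every character, so 'present' is the derived state throughout.
Only Taxon 1 and Taxon 2 show the derived state 'present' for I, supporting them as a clade.
II groups Taxon 1 and Taxon 4, which is incompatible with the clades supported by the remaining characters; treating it as convergent (homoplasy) costs fewer steps than any alternative tree.
III: derived state 'present' in Taxon 3 and Taxon 4 only — synapomorphy for {Taxon 3, Taxon 4}.
IV (derived state 'present') is shared by Taxon 1, Taxon 2, and Taxon 7 — a synapomorphy uniting that clade.
All ingroup taxa share the derived state 'present' for V; it defines the ingroup but does not resolve relationships within it.
Most parsimonious ingroup topology: ((Taxon 7,(Taxon 2,Taxon 1)),(Taxon 3,Taxon 4)).
Taxon 1 and Taxon 2 form a cherry on this tree, so they are sister taxa.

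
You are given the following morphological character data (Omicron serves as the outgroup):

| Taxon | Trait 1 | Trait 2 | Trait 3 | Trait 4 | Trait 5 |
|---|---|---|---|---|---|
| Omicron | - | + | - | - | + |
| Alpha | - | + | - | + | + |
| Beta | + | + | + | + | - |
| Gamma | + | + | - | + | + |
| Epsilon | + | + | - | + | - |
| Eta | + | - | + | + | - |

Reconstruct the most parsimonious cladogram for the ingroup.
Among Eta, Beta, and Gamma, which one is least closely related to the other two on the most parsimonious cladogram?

Gamma

Character polarity is set by the outgroup: the derived state is whichever differs from the outgroup's state, so for Trait 2, Trait 5 the derived state is '-', and for the remaining characters it is '+'.
Trait 1 (derived state '+') is shared by Beta, Epsilon, Eta, and Gamma — a synapomorphy uniting that clade.
Trait 2 (derived state '-') is unique to Eta (autapomorphy; uninformative for grouping).
Trait 3 (derived state '+') is shared by Beta and Eta — a synapomorphy uniting that clade.
All ingroup taxa share the derived state '+' for Trait 4; it defines the ingroup but does not resolve relationships within it.
Trait 5 (derived state '-') is shared by Beta, Epsilon, and Eta — a synapomorphy uniting that clade.
Most parsimonious ingroup topology: (Alpha,(((Beta,Eta),Epsilon),Gamma)).
Beta and Eta share a more recent common ancestor with each other than either does with Gamma, so Gamma is the least closely related of the three.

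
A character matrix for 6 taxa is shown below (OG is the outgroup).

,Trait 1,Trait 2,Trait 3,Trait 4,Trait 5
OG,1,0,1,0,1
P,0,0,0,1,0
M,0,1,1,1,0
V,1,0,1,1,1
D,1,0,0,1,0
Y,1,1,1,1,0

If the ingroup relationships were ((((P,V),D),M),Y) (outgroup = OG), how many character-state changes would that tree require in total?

9

Map each character onto ((((P,V),D),M),Y) (rooted by OG) and count the minimum state changes it requires (Fitch parsimony):
Trait 1: 2; Trait 2: 2; Trait 3: 2; Trait 4: 1; Trait 5: 2.
Total tree length = 9.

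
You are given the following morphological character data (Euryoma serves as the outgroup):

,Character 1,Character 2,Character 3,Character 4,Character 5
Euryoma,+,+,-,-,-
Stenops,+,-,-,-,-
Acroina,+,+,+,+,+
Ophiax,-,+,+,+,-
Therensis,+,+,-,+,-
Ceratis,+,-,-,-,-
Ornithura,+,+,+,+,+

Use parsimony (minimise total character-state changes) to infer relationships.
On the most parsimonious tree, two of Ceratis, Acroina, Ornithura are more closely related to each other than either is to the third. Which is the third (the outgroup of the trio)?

Ceratis

Character polarity is set by the outgroup: the derived state is whichever differs from the outgroup's state, so for Character 1, Character 2 the derived state is '-', and for the remaining characters it is '+'.
Character 1 (derived state '-') is unique to Ophiax (autapomorphy; uninformative for grouping).
Character 2 (derived state '-') is shared by Ceratis and Stenops — a synapomorphy uniting that clade.
Character 3: derived state '+' in Acroina, Ophiax, and Ornithura only — synapomorphy for {Acroina, Ophiax, Ornithura}.
Character 4: derived state '+' in Acroina, Ophiax, Ornithura, and Therensis only — synapomorphy for {Acroina, Ophiax, Ornithura, Therensis}.
Only Acroina and Ornithura show the derived state '+' for Character 5, supporting them as a clade.
Most parsimonious ingroup topology: ((Stenops,Ceratis),(((Acroina,Ornithura),Ophiax),Therensis)).
Ornithura and Acroina share a more recent common ancestor with each other than either does with Ceratis, so Ceratis is the least closely related of the three.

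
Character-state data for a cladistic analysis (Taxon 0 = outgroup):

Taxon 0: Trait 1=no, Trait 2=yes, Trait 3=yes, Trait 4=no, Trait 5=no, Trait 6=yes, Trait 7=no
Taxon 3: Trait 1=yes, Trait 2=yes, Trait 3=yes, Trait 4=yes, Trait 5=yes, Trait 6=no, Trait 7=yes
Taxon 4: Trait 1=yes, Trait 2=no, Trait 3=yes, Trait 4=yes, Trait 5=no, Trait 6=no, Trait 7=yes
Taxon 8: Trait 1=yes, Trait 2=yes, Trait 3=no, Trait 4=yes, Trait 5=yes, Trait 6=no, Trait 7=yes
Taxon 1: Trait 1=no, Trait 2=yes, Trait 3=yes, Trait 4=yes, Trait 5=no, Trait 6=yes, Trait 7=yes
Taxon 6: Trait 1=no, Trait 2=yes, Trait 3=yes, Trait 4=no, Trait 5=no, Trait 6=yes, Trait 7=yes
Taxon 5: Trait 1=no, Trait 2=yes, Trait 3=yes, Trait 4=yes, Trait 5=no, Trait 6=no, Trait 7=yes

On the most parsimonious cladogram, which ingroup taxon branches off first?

Character polarity is set by the outgroup: the derived state is whichever differs from the outgroup's state, so for Trait 2, Trait 3, Trait 6 the derived state is 'no', and for the remaining characters it is 'yes'.
Only Taxon 3, Taxon 4, and Taxon 8 show the derived state 'yes' for Trait 1, supporting them as a clade.
Trait 2 (derived state 'no') is unique to Taxon 4 (autapomorphy; uninformative for grouping).
Trait 3 (derived state 'no') is unique to Taxon 8 (autapomorphy; uninformative for grouping).
Only Taxon 1, Taxon 3, Taxon 4, Taxon 5, and Taxon 8 show the derived state 'yes' for Trait 4, supporting them as a clade.
Only Taxon 3 and Taxon 8 show the derived state 'yes' for Trait 5, supporting them as a clade.
Trait 6 (derived state 'no') is shared by Taxon 3, Taxon 4, Taxon 5, and Taxon 8 — a synapomorphy uniting that clade.
Trait 7 (derived state 'yes') is shared by all ingroup taxa — unites the whole ingroup.
Most parsimonious ingroup topology: (((((Taxon 3,Taxon 8),Taxon 4),Taxon 5),Taxon 1),Taxon 6).
Taxon 6 is sister to the clade containing all other ingroup taxa, so it is the earliest-diverging (most basal) ingroup lineage.

Taxon 6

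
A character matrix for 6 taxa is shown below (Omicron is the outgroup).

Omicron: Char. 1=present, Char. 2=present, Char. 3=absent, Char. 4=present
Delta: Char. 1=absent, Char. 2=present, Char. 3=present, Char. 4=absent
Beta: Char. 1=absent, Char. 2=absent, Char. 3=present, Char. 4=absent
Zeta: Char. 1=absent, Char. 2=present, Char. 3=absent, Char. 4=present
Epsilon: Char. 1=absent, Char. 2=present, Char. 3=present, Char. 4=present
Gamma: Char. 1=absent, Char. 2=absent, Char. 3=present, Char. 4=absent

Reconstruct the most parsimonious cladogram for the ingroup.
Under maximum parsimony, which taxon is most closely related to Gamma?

Beta

Character polarity is set by the outgroup: the derived state is whichever differs from the outgroup's state, so for Char. 1, Char. 2, Char. 4 the derived state is 'absent', and for the remaining characters it is 'present'.
Char. 1 (derived state 'absent') is shared by all ingroup taxa — unites the whole ingroup.
Char. 2: derived state 'absent' in Beta and Gamma only — synapomorphy for {Beta, Gamma}.
Char. 3 (derived state 'present') is shared by Beta, Delta, Epsilon, and Gamma — a synapomorphy uniting that clade.
Char. 4 (derived state 'absent') is shared by Beta, Delta, and Gamma — a synapomorphy uniting that clade.
Most parsimonious ingroup topology: (((Delta,(Beta,Gamma)),Epsilon),Zeta).
Gamma and Beta form a cherry on this tree, so they are sister taxa.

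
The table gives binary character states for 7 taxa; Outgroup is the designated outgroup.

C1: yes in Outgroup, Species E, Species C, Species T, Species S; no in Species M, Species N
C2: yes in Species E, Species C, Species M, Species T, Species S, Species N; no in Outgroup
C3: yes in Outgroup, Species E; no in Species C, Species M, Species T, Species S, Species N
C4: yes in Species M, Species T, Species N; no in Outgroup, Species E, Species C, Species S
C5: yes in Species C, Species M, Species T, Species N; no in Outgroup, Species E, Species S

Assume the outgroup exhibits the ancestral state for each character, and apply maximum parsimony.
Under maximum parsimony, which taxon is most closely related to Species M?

Species N

Character polarity is set by the outgroup: the derived state is whichever differs from the outgroup's state, so for C1, C3 the derived state is 'no', and for the remaining characters it is 'yes'.
C1: derived state 'no' in Species M and Species N only — synapomorphy for {Species M, Species N}.
All ingroup taxa share the derived state 'yes' for C2; it defines the ingroup but does not resolve relationships within it.
C3: derived state 'no' in Species C, Species M, Species N, Species S, and Species T only — synapomorphy for {Species C, Species M, Species N, Species S, Species T}.
C4: derived state 'yes' in Species M, Species N, and Species T only — synapomorphy for {Species M, Species N, Species T}.
Only Species C, Species M, Species N, and Species T show the derived state 'yes' for C5, supporting them as a clade.
Most parsimonious ingroup topology: (Species E,((Species C,((Species M,Species N),Species T)),Species S)).
Species M and Species N form a cherry on this tree, so they are sister taxa.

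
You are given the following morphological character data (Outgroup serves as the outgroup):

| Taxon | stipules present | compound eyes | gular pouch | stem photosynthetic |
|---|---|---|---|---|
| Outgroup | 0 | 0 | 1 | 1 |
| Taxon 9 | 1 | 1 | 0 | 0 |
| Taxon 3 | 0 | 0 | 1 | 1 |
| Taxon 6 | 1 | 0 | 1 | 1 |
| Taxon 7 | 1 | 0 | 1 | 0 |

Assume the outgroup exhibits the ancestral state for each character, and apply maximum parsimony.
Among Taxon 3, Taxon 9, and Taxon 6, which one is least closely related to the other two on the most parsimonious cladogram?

Character polarity is set by the outgroup: the derived state is whichever differs from the outgroup's state, so for gular pouch, stem photosynthetic the derived state is '0', and for the remaining characters it is '1'.
stipules present: derived state '1' in Taxon 6, Taxon 7, and Taxon 9 only — synapomorphy for {Taxon 6, Taxon 7, Taxon 9}.
compound eyes (derived state '1') is unique to Taxon 9 (autapomorphy; uninformative for grouping).
gular pouch: derived state '0' in Taxon 9 only — an autapomorphy, so it tells us nothing about relationships among taxa.
Only Taxon 7 and Taxon 9 show the derived state '0' for stem photosynthetic, supporting them as a clade.
Most parsimonious ingroup topology: (((Taxon 9,Taxon 7),Taxon 6),Taxon 3).
Taxon 6 and Taxon 9 share a more recent common ancestor with each other than either does with Taxon 3, so Taxon 3 is the least closely related of the three.

Taxon 3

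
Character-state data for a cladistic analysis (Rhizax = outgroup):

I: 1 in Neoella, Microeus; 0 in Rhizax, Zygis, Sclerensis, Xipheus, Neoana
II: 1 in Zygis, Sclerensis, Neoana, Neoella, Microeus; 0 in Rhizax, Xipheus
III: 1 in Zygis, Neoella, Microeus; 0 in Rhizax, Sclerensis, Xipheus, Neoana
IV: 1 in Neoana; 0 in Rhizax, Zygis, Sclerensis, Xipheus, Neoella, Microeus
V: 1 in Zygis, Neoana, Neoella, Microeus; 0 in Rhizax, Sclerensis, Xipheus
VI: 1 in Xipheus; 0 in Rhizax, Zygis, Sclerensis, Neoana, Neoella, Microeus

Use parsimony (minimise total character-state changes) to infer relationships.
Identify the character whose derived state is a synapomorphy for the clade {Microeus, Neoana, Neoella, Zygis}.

V

The outgroup has state '0' for every character, so '1' is the derived state throughout.
I: derived state '1' in Microeus and Neoella only — synapomorphy for {Microeus, Neoella}.
II: derived state '1' in Microeus, Neoana, Neoella, Sclerensis, and Zygis only — synapomorphy for {Microeus, Neoana, Neoella, Sclerensis, Zygis}.
III: derived state '1' in Microeus, Neoella, and Zygis only — synapomorphy for {Microeus, Neoella, Zygis}.
IV: derived state '1' in Neoana only — an autapomorphy, so it tells us nothing about relationships among taxa.
V: derived state '1' in Microeus, Neoana, Neoella, and Zygis only — synapomorphy for {Microeus, Neoana, Neoella, Zygis}.
VI: derived state '1' in Xipheus only — an autapomorphy, so it tells us nothing about relationships among taxa.
Most parsimonious ingroup topology: ((((Zygis,(Neoella,Microeus)),Neoana),Sclerensis),Xipheus).
The clade {Microeus, Neoana, Neoella, Zygis} is supported by V: its derived state '1' occurs in exactly those taxa and in no other taxon (including the outgroup).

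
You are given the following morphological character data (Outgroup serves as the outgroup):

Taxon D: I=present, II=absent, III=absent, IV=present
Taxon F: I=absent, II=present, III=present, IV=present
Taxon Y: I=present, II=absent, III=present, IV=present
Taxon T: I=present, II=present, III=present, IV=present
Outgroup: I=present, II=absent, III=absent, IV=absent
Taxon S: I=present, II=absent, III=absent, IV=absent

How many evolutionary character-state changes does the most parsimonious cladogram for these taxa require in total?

Character polarity is set by the outgroup: the derived state is whichever differs from the outgroup's state, so for I the derived state is 'absent', and for the remaining characters it is 'present'.
I (derived state 'absent') is unique to Taxon F (autapomorphy; uninformative for grouping).
II (derived state 'present') is shared by Taxon F and Taxon T — a synapomorphy uniting that clade.
III (derived state 'present') is shared by Taxon F, Taxon T, and Taxon Y — a synapomorphy uniting that clade.
IV (derived state 'present') is shared by Taxon D, Taxon F, Taxon T, and Taxon Y — a synapomorphy uniting that clade.
Most parsimonious ingroup topology: ((((Taxon F,Taxon T),Taxon Y),Taxon D),Taxon S).
Changes per character on this tree: I: 1; II: 1; III: 1; IV: 1.
Total = 4.

4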